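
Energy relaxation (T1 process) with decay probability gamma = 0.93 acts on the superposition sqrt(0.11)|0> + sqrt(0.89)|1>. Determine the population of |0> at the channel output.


For amplitude damping with parameter gamma on state sqrt(a)|0> + sqrt(b)|1>:
alpha^2 = 0.11, beta^2 = 0.89
P(|0>) = alpha^2 + gamma * beta^2
= 0.11 + 0.93 * 0.89
= 0.11 + 0.8277
= 0.9377

0.9377


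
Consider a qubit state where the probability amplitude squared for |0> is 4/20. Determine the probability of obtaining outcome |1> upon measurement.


|alpha|^2 = 4/20 = 0.2000
|beta|^2 = 1 - 4/20 = 16/20 = 0.8000
P(|1>) = |beta|^2 = 0.8000

0.8000


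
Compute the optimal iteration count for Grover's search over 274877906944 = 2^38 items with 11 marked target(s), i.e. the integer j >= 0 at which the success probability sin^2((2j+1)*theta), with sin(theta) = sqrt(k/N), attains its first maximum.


After j Grover iterations the success probability is P(j) = sin^2((2j+1)*theta), where sin(theta) = sqrt(k/N).
N = 2^38 = 274877906944, k = 11
sin(theta) = sqrt(k/N) = 6.325959759e-06
theta = arcsin(sqrt(k/N)) = 6.325959759e-06 rad
P(j) reaches its first maximum when (2j+1)*theta is as close as possible to pi/2, i.e. j = round(pi/(4*theta) - 1/2).
pi/(4*theta) - 1/2 = 124154.2833
(For comparison, the common estimate pi/4 * sqrt(N/k) = 124154.7833; the exact maximiser is used here.)
Optimal iterations = 124154

124154


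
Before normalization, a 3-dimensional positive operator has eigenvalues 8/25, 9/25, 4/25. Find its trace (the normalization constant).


tr(M) = sum of eigenvalues
= 8/25 + 9/25 + 4/25
= 21/25
= 0.8400

0.8400


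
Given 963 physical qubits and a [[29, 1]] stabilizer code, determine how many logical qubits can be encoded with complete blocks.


Each code block uses 29 physical qubits for 1 logical qubit(s).
Number of complete blocks = floor(963 / 29) = 33
Logical qubits = 33 * 1
= 33

33


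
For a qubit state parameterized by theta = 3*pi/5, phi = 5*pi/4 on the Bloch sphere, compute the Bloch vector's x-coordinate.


theta = 1.8850, phi = 3.9270
r_x = sin(theta)*cos(phi) = 0.9511 * -0.7071
r_x = -0.6725

-0.6725


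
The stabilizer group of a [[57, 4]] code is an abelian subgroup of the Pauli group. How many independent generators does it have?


For an [[n,k]] stabilizer code:
Number of stabilizer generators = n - k
= 57 - 4
= 53

53


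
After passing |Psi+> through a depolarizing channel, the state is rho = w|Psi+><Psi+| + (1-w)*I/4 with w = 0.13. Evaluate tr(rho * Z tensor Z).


|Psi+> = (|01> + |10>)/sqrt(2)
For the pure Bell state, <Z_A Z_B> = -1 (Bell-state Pauli correlator).
The maximally-mixed part I/4 has tr(I/4 * P tensor P) = 0 for any traceless Pauli P.
So <Z_A Z_B>_rho = w * (-1) + (1 - w) * 0
= 0.13 * (-1)
= -0.1300

-0.1300


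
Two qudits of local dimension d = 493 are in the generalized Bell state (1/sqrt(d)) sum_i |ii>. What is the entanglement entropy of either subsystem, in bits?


For a maximally entangled state in d x d:
S = log2(d) = log2(493)
= 8.9454

8.9454


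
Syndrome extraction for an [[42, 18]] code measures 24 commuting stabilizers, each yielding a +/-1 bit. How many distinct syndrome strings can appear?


Each stabilizer generator gives a binary (+1 or -1) measurement outcome.
With 24 independent generators:
Total syndromes = 2^24
= 16777216

16777216


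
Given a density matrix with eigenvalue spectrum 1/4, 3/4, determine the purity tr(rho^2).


tr(rho^2) = sum of eigenvalues squared
= (1/4)^2 + (3/4)^2
= (1 + 9) / 16
= 10/16
= 0.6250

0.6250


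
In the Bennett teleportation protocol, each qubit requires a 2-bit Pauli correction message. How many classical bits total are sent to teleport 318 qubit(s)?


Quantum teleportation requires 2 classical bits per qubit teleported.
318 qubit(s) -> 2 * 318 = 636 classical bits

636


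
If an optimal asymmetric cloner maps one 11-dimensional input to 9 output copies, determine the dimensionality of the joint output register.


Output space = H^(tensor 9) where dim(H) = 11
dim = 11^9
= 121 (after 2 factors)
= 1331 (after 3 factors)
= 14641 (after 4 factors)
= 161051 (after 5 factors)
= 1771561 (after 6 factors)
= 19487171 (after 7 factors)
= 214358881 (after 8 factors)
= 2357947691 (after 9 factors)
= 2357947691

2357947691


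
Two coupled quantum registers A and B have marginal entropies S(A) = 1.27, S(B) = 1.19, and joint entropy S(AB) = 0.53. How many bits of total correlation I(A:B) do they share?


I(A:B) = S(A) + S(B) - S(AB)
= 1.27 + 1.19 - 0.53
= 1.9300

1.9300


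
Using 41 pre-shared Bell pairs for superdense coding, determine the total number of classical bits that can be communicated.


Superdense coding allows 2 classical bits per shared entangled pair.
41 pair(s) -> 2 * 41 = 82 classical bits

82


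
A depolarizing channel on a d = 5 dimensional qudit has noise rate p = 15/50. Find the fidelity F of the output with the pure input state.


F = (1-p) + p/d
= (1 - 0.3000) + 0.3000/5
= 0.7000 + 0.0600
= 0.7600

0.7600


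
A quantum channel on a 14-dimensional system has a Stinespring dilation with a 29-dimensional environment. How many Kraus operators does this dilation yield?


Tracing out the environment in an orthonormal basis {|i>_E} gives Kraus operators K_i = <i|_E U |0>_E.
Number of Kraus operators = dim(H_env) = d_env
= 29

29


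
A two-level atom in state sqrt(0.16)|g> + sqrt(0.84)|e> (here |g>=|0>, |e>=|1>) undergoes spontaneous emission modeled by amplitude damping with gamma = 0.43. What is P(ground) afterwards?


For amplitude damping with parameter gamma on state sqrt(a)|0> + sqrt(b)|1>:
alpha^2 = 0.16, beta^2 = 0.84
P(|0>) = alpha^2 + gamma * beta^2
= 0.16 + 0.43 * 0.84
= 0.16 + 0.3612
= 0.5212

0.5212


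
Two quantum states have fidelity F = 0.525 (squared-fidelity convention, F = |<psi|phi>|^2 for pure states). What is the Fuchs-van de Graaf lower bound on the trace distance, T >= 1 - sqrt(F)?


Fuchs-van de Graaf (squared-fidelity convention): 1 - sqrt(F) <= T <= sqrt(1 - F).
Lower bound: T >= 1 - sqrt(F)
sqrt(F) = sqrt(0.525) = 0.7246
T >= 1 - 0.7246
T >= 0.2754

0.2754


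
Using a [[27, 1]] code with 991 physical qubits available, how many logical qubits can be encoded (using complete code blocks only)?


Each code block uses 27 physical qubits for 1 logical qubit(s).
Number of complete blocks = floor(991 / 27) = 36
Logical qubits = 36 * 1
= 36

36


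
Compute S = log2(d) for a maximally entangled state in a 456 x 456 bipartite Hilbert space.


For a maximally entangled state in d x d:
S = log2(d) = log2(456)
= 8.8329

8.8329


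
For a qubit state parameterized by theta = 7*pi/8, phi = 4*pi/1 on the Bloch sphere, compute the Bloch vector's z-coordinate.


theta = 2.7489, phi = 12.5664
r_z = cos(theta) = -0.9239

-0.9239


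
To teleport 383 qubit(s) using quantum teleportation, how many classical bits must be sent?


Quantum teleportation requires 2 classical bits per qubit teleported.
383 qubit(s) -> 2 * 383 = 766 classical bits

766


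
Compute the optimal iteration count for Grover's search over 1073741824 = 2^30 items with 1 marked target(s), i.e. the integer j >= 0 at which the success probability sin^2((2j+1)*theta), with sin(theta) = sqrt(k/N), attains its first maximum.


After j Grover iterations the success probability is P(j) = sin^2((2j+1)*theta), where sin(theta) = sqrt(k/N).
N = 2^30 = 1073741824, k = 1
sin(theta) = sqrt(k/N) = 3.051757812e-05
theta = arcsin(sqrt(k/N)) = 3.051757813e-05 rad
P(j) reaches its first maximum when (2j+1)*theta is as close as possible to pi/2, i.e. j = round(pi/(4*theta) - 1/2).
pi/(4*theta) - 1/2 = 25735.4270
(For comparison, the common estimate pi/4 * sqrt(N/k) = 25735.9270; the exact maximiser is used here.)
Optimal iterations = 25735

25735


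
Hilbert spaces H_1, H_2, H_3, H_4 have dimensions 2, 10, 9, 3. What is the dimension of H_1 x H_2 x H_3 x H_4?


dim(H_1 x H_2 x H_3 x H_4) = 2 * 10 * 9 * 3
= 20 * 9 * 3
= 180 * 3
= 540

540


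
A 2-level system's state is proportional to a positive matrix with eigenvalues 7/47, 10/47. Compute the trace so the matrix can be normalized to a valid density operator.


tr(M) = sum of eigenvalues
= 7/47 + 10/47
= 17/47
= 0.3617

0.3617


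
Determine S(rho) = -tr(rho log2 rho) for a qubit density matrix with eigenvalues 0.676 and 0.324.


S = -p*log2(p) - (1-p)*log2(1-p)
p = 0.6760, 1-p = 0.3240
= -0.6760 * log2(0.6760) - 0.3240 * log2(0.3240)
= -(-0.3819) - (-0.5268)
= 0.9087

0.9087


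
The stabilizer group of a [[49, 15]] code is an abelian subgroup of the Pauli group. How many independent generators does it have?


For an [[n,k]] stabilizer code:
Number of stabilizer generators = n - k
= 49 - 15
= 34

34


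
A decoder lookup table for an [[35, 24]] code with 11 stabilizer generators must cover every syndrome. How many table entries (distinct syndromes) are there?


Each stabilizer generator gives a binary (+1 or -1) measurement outcome.
With 11 independent generators:
Total syndromes = 2^11
= 2048

2048


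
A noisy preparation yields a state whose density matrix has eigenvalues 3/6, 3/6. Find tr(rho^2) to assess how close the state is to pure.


tr(rho^2) = sum of eigenvalues squared
= (3/6)^2 + (3/6)^2
= (9 + 9) / 36
= 18/36
= 0.5000

0.5000


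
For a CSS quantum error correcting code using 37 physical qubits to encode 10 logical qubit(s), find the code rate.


Code rate R = k/n
= 10/37
= 0.2703

0.2703


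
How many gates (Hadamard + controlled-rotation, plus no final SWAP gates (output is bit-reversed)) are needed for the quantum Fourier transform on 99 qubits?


Hadamard gates: 99
Controlled rotations: n*(n-1)/2 = 99*98/2 = 4851
SWAP gates: 0 (omitted)
Total = 99 + 4851
= 4950

4950


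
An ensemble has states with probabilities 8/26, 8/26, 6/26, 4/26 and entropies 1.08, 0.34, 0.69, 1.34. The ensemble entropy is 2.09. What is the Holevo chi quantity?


chi = S(rho) - sum_i p_i * S(rho_i)
Weighted entropy = 8/26 * 1.08 + 8/26 * 0.34 + 6/26 * 0.69 + 4/26 * 1.34
= 0.8023
chi = 2.09 - 0.8023
= 1.2877

1.2877


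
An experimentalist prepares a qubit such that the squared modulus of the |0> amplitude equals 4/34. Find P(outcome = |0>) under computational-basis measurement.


|alpha|^2 = 4/34 = 0.1176
|beta|^2 = 1 - 4/34 = 30/34 = 0.8824
P(|0>) = |alpha|^2 = 0.1176

0.1176


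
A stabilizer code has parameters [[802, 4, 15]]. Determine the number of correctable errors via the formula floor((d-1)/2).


Code parameters: [[802, 4, 15]], distance d = 15.
Number of correctable errors = floor((d-1)/2)
= floor((15 - 1)/2)
= floor(14/2)
= 7

7


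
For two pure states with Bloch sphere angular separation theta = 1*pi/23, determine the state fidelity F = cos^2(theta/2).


For states separated by angle theta on Bloch sphere:
F = cos^2(theta/2)
theta = 1*pi/23 = 0.1366
theta/2 = 0.0683
cos(theta/2) = 0.9977
F = 0.9953

0.9953


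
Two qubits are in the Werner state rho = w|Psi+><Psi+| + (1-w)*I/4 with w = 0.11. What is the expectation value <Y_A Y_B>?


|Psi+> = (|01> + |10>)/sqrt(2)
For the pure Bell state, <Y_A Y_B> = +1 (Bell-state Pauli correlator).
The maximally-mixed part I/4 has tr(I/4 * P tensor P) = 0 for any traceless Pauli P.
So <Y_A Y_B>_rho = w * (+1) + (1 - w) * 0
= 0.11 * (+1)
= 0.1100

0.1100


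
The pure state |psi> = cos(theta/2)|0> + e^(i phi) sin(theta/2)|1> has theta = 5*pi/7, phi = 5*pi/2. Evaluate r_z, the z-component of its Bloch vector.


theta = 2.2440, phi = 7.8540
r_z = cos(theta) = -0.6235

-0.6235


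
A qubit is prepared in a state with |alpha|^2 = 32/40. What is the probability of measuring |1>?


|alpha|^2 = 32/40 = 0.8000
|beta|^2 = 1 - 32/40 = 8/40 = 0.2000
P(|1>) = |beta|^2 = 0.2000

0.2000


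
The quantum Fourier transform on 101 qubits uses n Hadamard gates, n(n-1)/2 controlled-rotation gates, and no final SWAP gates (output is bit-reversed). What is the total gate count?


Hadamard gates: 101
Controlled rotations: n*(n-1)/2 = 101*100/2 = 5050
SWAP gates: 0 (omitted)
Total = 101 + 5050
= 5151

5151


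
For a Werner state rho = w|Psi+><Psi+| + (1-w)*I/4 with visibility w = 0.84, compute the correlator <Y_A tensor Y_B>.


|Psi+> = (|01> + |10>)/sqrt(2)
For the pure Bell state, <Y_A Y_B> = +1 (Bell-state Pauli correlator).
The maximally-mixed part I/4 has tr(I/4 * P tensor P) = 0 for any traceless Pauli P.
So <Y_A Y_B>_rho = w * (+1) + (1 - w) * 0
= 0.84 * (+1)
= 0.8400

0.8400


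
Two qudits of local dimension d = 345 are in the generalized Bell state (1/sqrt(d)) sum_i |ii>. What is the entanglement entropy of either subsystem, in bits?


For a maximally entangled state in d x d:
S = log2(d) = log2(345)
= 8.4305

8.4305


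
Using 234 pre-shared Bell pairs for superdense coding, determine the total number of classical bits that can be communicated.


Superdense coding allows 2 classical bits per shared entangled pair.
234 pair(s) -> 2 * 234 = 468 classical bits

468


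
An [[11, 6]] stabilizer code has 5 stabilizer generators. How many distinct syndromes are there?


Each stabilizer generator gives a binary (+1 or -1) measurement outcome.
With 5 independent generators:
Total syndromes = 2^5
= 32

32


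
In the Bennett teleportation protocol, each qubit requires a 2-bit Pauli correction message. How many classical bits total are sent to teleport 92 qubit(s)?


Quantum teleportation requires 2 classical bits per qubit teleported.
92 qubit(s) -> 2 * 92 = 184 classical bits

184


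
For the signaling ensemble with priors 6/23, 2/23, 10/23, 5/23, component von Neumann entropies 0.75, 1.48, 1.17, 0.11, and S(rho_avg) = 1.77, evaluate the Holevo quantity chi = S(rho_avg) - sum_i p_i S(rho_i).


chi = S(rho) - sum_i p_i * S(rho_i)
Weighted entropy = 6/23 * 0.75 + 2/23 * 1.48 + 10/23 * 1.17 + 5/23 * 0.11
= 0.8570
chi = 1.77 - 0.8570
= 0.9130

0.9130


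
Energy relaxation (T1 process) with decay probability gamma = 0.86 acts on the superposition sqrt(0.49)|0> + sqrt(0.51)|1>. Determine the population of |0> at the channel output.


For amplitude damping with parameter gamma on state sqrt(a)|0> + sqrt(b)|1>:
alpha^2 = 0.49, beta^2 = 0.51
P(|0>) = alpha^2 + gamma * beta^2
= 0.49 + 0.86 * 0.51
= 0.49 + 0.4386
= 0.9286

0.9286


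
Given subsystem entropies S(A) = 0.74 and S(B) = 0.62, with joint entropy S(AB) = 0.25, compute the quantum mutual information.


I(A:B) = S(A) + S(B) - S(AB)
= 0.74 + 0.62 - 0.25
= 1.1100

1.1100


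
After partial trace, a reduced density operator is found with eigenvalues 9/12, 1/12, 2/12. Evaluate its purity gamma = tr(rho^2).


tr(rho^2) = sum of eigenvalues squared
= (9/12)^2 + (1/12)^2 + (2/12)^2
= (81 + 1 + 4) / 144
= 86/144
= 0.5972

0.5972


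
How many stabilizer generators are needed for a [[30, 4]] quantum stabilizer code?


For an [[n,k]] stabilizer code:
Number of stabilizer generators = n - k
= 30 - 4
= 26

26


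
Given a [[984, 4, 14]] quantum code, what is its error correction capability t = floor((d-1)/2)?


Code parameters: [[984, 4, 14]], distance d = 14.
Number of correctable errors = floor((d-1)/2)
= floor((14 - 1)/2)
= floor(13/2)
= 6

6


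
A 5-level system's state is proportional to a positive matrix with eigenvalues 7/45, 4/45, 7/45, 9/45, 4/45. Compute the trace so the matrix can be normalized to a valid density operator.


tr(M) = sum of eigenvalues
= 7/45 + 4/45 + 7/45 + 9/45 + 4/45
= 31/45
= 0.6889

0.6889


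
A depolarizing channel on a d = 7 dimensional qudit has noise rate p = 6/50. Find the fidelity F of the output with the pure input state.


F = (1-p) + p/d
= (1 - 0.1200) + 0.1200/7
= 0.8800 + 0.0171
= 0.8971

0.8971


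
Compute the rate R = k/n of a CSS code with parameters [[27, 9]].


Code rate R = k/n
= 9/27
= 0.3333

0.3333


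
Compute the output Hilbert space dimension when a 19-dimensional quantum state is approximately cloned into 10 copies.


Output space = H^(tensor 10) where dim(H) = 19
dim = 19^10
= 361 (after 2 factors)
= 6859 (after 3 factors)
= 130321 (after 4 factors)
= 2476099 (after 5 factors)
= 47045881 (after 6 factors)
= 893871739 (after 7 factors)
= 16983563041 (after 8 factors)
= 322687697779 (after 9 factors)
= 6131066257801 (after 10 factors)
= 6131066257801

6131066257801


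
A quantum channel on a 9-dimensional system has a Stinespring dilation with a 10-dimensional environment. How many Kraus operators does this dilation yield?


Tracing out the environment in an orthonormal basis {|i>_E} gives Kraus operators K_i = <i|_E U |0>_E.
Number of Kraus operators = dim(H_env) = d_env
= 10

10


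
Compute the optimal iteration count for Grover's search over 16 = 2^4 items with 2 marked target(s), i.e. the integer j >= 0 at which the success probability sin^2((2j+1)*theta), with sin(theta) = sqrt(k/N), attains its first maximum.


After j Grover iterations the success probability is P(j) = sin^2((2j+1)*theta), where sin(theta) = sqrt(k/N).
N = 2^4 = 16, k = 2
sin(theta) = sqrt(k/N) = 0.3535533906
theta = arcsin(sqrt(k/N)) = 0.3613671239 rad
P(j) reaches its first maximum when (2j+1)*theta is as close as possible to pi/2, i.e. j = round(pi/(4*theta) - 1/2).
pi/(4*theta) - 1/2 = 1.6734
(For comparison, the common estimate pi/4 * sqrt(N/k) = 2.2214; the exact maximiser is used here.)
Optimal iterations = 2

2


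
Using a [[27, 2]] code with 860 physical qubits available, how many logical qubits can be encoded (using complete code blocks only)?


Each code block uses 27 physical qubits for 2 logical qubit(s).
Number of complete blocks = floor(860 / 27) = 31
Logical qubits = 31 * 2
= 62

62


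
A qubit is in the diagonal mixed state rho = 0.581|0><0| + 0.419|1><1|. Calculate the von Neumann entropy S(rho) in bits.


S = -p*log2(p) - (1-p)*log2(1-p)
p = 0.5810, 1-p = 0.4190
= -0.5810 * log2(0.5810) - 0.4190 * log2(0.4190)
= -(-0.4551) - (-0.5258)
= 0.9810

0.9810


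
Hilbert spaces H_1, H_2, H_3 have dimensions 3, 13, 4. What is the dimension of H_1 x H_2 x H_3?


dim(H_1 x H_2 x H_3) = 3 * 13 * 4
= 39 * 4
= 156

156


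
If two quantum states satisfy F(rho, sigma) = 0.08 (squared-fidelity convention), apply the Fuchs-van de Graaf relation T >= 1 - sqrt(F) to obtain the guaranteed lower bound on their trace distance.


Fuchs-van de Graaf (squared-fidelity convention): 1 - sqrt(F) <= T <= sqrt(1 - F).
Lower bound: T >= 1 - sqrt(F)
sqrt(F) = sqrt(0.08) = 0.2828
T >= 1 - 0.2828
T >= 0.7172

0.7172


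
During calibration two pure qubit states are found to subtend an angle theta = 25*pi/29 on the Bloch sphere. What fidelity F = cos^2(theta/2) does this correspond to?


For states separated by angle theta on Bloch sphere:
F = cos^2(theta/2)
theta = 25*pi/29 = 2.7083
theta/2 = 1.3541
cos(theta/2) = 0.2150
F = 0.0462

0.0462


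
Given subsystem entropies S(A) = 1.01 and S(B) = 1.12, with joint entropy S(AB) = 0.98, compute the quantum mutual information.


I(A:B) = S(A) + S(B) - S(AB)
= 1.01 + 1.12 - 0.98
= 1.1500

1.1500


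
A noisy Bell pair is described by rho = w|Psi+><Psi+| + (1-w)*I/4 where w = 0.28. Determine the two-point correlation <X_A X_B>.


|Psi+> = (|01> + |10>)/sqrt(2)
For the pure Bell state, <X_A X_B> = +1 (Bell-state Pauli correlator).
The maximally-mixed part I/4 has tr(I/4 * P tensor P) = 0 for any traceless Pauli P.
So <X_A X_B>_rho = w * (+1) + (1 - w) * 0
= 0.28 * (+1)
= 0.2800

0.2800


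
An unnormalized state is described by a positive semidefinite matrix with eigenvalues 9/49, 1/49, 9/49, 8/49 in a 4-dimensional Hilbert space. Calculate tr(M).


tr(M) = sum of eigenvalues
= 9/49 + 1/49 + 9/49 + 8/49
= 27/49
= 0.5510

0.5510


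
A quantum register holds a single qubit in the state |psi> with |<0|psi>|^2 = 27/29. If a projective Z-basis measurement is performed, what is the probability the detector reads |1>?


|alpha|^2 = 27/29 = 0.9310
|beta|^2 = 1 - 27/29 = 2/29 = 0.0690
P(|1>) = |beta|^2 = 0.0690

0.0690


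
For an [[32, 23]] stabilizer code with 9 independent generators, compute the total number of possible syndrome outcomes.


Each stabilizer generator gives a binary (+1 or -1) measurement outcome.
With 9 independent generators:
Total syndromes = 2^9
= 512

512


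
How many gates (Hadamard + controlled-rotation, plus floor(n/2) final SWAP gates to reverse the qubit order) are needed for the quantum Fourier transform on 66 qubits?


Hadamard gates: 66
Controlled rotations: n*(n-1)/2 = 66*65/2 = 2145
SWAP gates: floor(n/2) = floor(66/2) = 33
Total = 66 + 2145 + 33
= 2244

2244


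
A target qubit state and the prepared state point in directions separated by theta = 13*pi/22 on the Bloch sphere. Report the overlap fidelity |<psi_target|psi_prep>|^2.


For states separated by angle theta on Bloch sphere:
F = cos^2(theta/2)
theta = 13*pi/22 = 1.8564
theta/2 = 0.9282
cos(theta/2) = 0.5993
F = 0.3591

0.3591


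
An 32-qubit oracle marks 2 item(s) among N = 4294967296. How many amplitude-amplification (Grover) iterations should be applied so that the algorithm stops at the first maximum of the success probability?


After j Grover iterations the success probability is P(j) = sin^2((2j+1)*theta), where sin(theta) = sqrt(k/N).
N = 2^32 = 4294967296, k = 2
sin(theta) = sqrt(k/N) = 2.157918644e-05
theta = arcsin(sqrt(k/N)) = 2.157918644e-05 rad
P(j) reaches its first maximum when (2j+1)*theta is as close as possible to pi/2, i.e. j = round(pi/(4*theta) - 1/2).
pi/(4*theta) - 1/2 = 36395.5970
(For comparison, the common estimate pi/4 * sqrt(N/k) = 36396.0970; the exact maximiser is used here.)
Optimal iterations = 36396

36396


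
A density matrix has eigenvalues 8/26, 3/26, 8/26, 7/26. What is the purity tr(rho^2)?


tr(rho^2) = sum of eigenvalues squared
= (8/26)^2 + (3/26)^2 + (8/26)^2 + (7/26)^2
= (64 + 9 + 64 + 49) / 676
= 186/676
= 0.2751

0.2751


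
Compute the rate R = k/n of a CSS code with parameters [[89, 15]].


Code rate R = k/n
= 15/89
= 0.1685

0.1685


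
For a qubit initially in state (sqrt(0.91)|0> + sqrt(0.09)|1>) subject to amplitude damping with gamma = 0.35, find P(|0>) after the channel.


For amplitude damping with parameter gamma on state sqrt(a)|0> + sqrt(b)|1>:
alpha^2 = 0.91, beta^2 = 0.09
P(|0>) = alpha^2 + gamma * beta^2
= 0.91 + 0.35 * 0.09
= 0.91 + 0.0315
= 0.9415

0.9415


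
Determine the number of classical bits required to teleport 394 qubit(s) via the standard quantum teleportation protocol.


Quantum teleportation requires 2 classical bits per qubit teleported.
394 qubit(s) -> 2 * 394 = 788 classical bits

788


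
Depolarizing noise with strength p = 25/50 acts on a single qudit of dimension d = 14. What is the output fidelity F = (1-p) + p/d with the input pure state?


F = (1-p) + p/d
= (1 - 0.5000) + 0.5000/14
= 0.5000 + 0.0357
= 0.5357

0.5357


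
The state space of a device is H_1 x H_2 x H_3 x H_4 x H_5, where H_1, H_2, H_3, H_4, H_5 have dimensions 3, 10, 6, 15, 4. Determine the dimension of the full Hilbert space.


dim(H_1 x H_2 x H_3 x H_4 x H_5) = 3 * 10 * 6 * 15 * 4
= 30 * 6 * 15 * 4
= 180 * 15 * 4
= 2700 * 4
= 10800

10800


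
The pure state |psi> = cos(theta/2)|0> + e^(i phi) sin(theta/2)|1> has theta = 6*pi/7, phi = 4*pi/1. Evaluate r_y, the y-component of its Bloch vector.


theta = 2.6928, phi = 12.5664
r_y = sin(theta)*sin(phi) = 0.4339 * 0.0000
r_y = 0.0000

0.0000


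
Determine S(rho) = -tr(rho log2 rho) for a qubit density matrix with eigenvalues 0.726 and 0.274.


S = -p*log2(p) - (1-p)*log2(1-p)
p = 0.7260, 1-p = 0.2740
= -0.7260 * log2(0.7260) - 0.2740 * log2(0.2740)
= -(-0.3354) - (-0.5118)
= 0.8471

0.8471


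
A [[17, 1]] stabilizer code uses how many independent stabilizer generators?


For an [[n,k]] stabilizer code:
Number of stabilizer generators = n - k
= 17 - 1
= 16

16


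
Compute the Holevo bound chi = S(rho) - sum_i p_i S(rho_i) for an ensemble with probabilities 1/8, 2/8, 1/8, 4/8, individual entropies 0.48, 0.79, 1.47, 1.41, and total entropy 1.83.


chi = S(rho) - sum_i p_i * S(rho_i)
Weighted entropy = 1/8 * 0.48 + 2/8 * 0.79 + 1/8 * 1.47 + 4/8 * 1.41
= 1.1462
chi = 1.83 - 1.1462
= 0.6838

0.6838


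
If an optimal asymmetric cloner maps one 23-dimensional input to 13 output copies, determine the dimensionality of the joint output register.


Output space = H^(tensor 13) where dim(H) = 23
dim = 23^13
= 529 (after 2 factors)
= 12167 (after 3 factors)
= 279841 (after 4 factors)
= 6436343 (after 5 factors)
= 148035889 (after 6 factors)
= 3404825447 (after 7 factors)
= 78310985281 (after 8 factors)
= 1801152661463 (after 9 factors)
= 41426511213649 (after 10 factors)
= 952809757913927 (after 11 factors)
= 21914624432020321 (after 12 factors)
= 504036361936467383 (after 13 factors)
= 504036361936467383

504036361936467383


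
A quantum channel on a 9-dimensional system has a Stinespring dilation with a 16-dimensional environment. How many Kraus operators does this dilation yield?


Tracing out the environment in an orthonormal basis {|i>_E} gives Kraus operators K_i = <i|_E U |0>_E.
Number of Kraus operators = dim(H_env) = d_env
= 16

16


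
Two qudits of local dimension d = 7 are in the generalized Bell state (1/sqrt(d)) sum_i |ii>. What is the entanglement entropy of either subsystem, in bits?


For a maximally entangled state in d x d:
S = log2(d) = log2(7)
= 2.8074

2.8074


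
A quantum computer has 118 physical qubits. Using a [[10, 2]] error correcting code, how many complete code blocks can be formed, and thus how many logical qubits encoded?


Each code block uses 10 physical qubits for 2 logical qubit(s).
Number of complete blocks = floor(118 / 10) = 11
Logical qubits = 11 * 2
= 22

22


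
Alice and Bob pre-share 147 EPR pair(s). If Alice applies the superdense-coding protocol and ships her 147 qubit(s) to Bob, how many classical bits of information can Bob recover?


Superdense coding allows 2 classical bits per shared entangled pair.
147 pair(s) -> 2 * 147 = 294 classical bits

294


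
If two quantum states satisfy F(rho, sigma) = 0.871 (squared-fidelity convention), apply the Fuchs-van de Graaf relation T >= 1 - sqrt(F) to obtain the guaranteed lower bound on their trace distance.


Fuchs-van de Graaf (squared-fidelity convention): 1 - sqrt(F) <= T <= sqrt(1 - F).
Lower bound: T >= 1 - sqrt(F)
sqrt(F) = sqrt(0.871) = 0.9333
T >= 1 - 0.9333
T >= 0.0667

0.0667


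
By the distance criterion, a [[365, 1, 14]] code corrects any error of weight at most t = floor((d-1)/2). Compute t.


Code parameters: [[365, 1, 14]], distance d = 14.
Number of correctable errors = floor((d-1)/2)
= floor((14 - 1)/2)
= floor(13/2)
= 6

6


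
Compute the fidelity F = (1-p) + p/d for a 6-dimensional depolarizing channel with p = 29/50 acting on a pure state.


F = (1-p) + p/d
= (1 - 0.5800) + 0.5800/6
= 0.4200 + 0.0967
= 0.5167

0.5167


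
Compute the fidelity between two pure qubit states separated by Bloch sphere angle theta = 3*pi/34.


For states separated by angle theta on Bloch sphere:
F = cos^2(theta/2)
theta = 3*pi/34 = 0.2772
theta/2 = 0.1386
cos(theta/2) = 0.9904
F = 0.9809

0.9809


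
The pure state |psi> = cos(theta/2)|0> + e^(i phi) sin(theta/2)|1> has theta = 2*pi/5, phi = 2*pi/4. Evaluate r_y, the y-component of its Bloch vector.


theta = 1.2566, phi = 1.5708
r_y = sin(theta)*sin(phi) = 0.9511 * 1.0000
r_y = 0.9511

0.9511


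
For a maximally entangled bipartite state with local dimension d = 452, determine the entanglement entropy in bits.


For a maximally entangled state in d x d:
S = log2(d) = log2(452)
= 8.8202

8.8202


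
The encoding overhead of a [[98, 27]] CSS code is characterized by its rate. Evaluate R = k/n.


Code rate R = k/n
= 27/98
= 0.2755

0.2755


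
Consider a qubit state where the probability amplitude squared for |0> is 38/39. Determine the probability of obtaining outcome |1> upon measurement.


|alpha|^2 = 38/39 = 0.9744
|beta|^2 = 1 - 38/39 = 1/39 = 0.0256
P(|1>) = |beta|^2 = 0.0256

0.0256


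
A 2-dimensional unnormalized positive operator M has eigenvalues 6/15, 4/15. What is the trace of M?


tr(M) = sum of eigenvalues
= 6/15 + 4/15
= 10/15
= 0.6667

0.6667


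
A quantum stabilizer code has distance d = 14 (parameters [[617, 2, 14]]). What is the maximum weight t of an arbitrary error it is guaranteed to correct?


Code parameters: [[617, 2, 14]], distance d = 14.
Number of correctable errors = floor((d-1)/2)
= floor((14 - 1)/2)
= floor(13/2)
= 6

6


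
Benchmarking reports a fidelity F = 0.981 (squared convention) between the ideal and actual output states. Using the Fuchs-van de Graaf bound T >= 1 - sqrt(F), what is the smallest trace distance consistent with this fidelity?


Fuchs-van de Graaf (squared-fidelity convention): 1 - sqrt(F) <= T <= sqrt(1 - F).
Lower bound: T >= 1 - sqrt(F)
sqrt(F) = sqrt(0.981) = 0.9905
T >= 1 - 0.9905
T >= 0.0095

0.0095


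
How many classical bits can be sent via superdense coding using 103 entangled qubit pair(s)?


Superdense coding allows 2 classical bits per shared entangled pair.
103 pair(s) -> 2 * 103 = 206 classical bits

206


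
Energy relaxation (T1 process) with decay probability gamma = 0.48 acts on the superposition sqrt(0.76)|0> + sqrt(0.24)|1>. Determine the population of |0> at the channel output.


For amplitude damping with parameter gamma on state sqrt(a)|0> + sqrt(b)|1>:
alpha^2 = 0.76, beta^2 = 0.24
P(|0>) = alpha^2 + gamma * beta^2
= 0.76 + 0.48 * 0.24
= 0.76 + 0.1152
= 0.8752

0.8752


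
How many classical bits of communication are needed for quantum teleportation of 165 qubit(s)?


Quantum teleportation requires 2 classical bits per qubit teleported.
165 qubit(s) -> 2 * 165 = 330 classical bits

330


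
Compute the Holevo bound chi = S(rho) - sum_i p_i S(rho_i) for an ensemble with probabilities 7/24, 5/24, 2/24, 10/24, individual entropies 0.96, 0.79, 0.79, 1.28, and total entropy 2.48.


chi = S(rho) - sum_i p_i * S(rho_i)
Weighted entropy = 7/24 * 0.96 + 5/24 * 0.79 + 2/24 * 0.79 + 10/24 * 1.28
= 1.0437
chi = 2.48 - 1.0437
= 1.4363

1.4363


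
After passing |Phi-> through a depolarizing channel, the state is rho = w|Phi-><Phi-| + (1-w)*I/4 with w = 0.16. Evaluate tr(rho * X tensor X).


|Phi-> = (|00> - |11>)/sqrt(2)
For the pure Bell state, <X_A X_B> = -1 (Bell-state Pauli correlator).
The maximally-mixed part I/4 has tr(I/4 * P tensor P) = 0 for any traceless Pauli P.
So <X_A X_B>_rho = w * (-1) + (1 - w) * 0
= 0.16 * (-1)
= -0.1600

-0.1600


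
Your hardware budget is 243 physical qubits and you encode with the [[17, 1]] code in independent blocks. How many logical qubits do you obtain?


Each code block uses 17 physical qubits for 1 logical qubit(s).
Number of complete blocks = floor(243 / 17) = 14
Logical qubits = 14 * 1
= 14

14


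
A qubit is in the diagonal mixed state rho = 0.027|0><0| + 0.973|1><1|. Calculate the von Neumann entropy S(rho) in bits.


S = -p*log2(p) - (1-p)*log2(1-p)
p = 0.0270, 1-p = 0.9730
= -0.0270 * log2(0.0270) - 0.9730 * log2(0.9730)
= -(-0.1407) - (-0.0384)
= 0.1791

0.1791


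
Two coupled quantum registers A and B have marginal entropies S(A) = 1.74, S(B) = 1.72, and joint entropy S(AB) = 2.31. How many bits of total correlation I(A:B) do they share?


I(A:B) = S(A) + S(B) - S(AB)
= 1.74 + 1.72 - 2.31
= 1.1500

1.1500


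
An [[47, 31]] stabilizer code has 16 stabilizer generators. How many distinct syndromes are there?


Each stabilizer generator gives a binary (+1 or -1) measurement outcome.
With 16 independent generators:
Total syndromes = 2^16
= 65536

65536


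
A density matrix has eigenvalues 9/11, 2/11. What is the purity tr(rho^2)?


tr(rho^2) = sum of eigenvalues squared
= (9/11)^2 + (2/11)^2
= (81 + 4) / 121
= 85/121
= 0.7025

0.7025


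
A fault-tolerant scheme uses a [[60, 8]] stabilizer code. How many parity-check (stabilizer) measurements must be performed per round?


For an [[n,k]] stabilizer code:
Number of stabilizer generators = n - k
= 60 - 8
= 52

52


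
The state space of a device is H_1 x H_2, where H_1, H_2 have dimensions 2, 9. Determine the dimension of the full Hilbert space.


dim(H_1 x H_2) = 2 * 9
= 18

18


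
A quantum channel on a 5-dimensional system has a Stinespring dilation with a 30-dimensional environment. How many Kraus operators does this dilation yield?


Tracing out the environment in an orthonormal basis {|i>_E} gives Kraus operators K_i = <i|_E U |0>_E.
Number of Kraus operators = dim(H_env) = d_env
= 30

30


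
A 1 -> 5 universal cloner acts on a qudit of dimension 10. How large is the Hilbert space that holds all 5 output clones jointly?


Output space = H^(tensor 5) where dim(H) = 10
dim = 10^5
= 100 (after 2 factors)
= 1000 (after 3 factors)
= 10000 (after 4 factors)
= 100000 (after 5 factors)
= 100000

100000


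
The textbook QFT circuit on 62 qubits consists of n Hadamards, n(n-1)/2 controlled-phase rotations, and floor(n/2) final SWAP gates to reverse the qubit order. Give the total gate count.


Hadamard gates: 62
Controlled rotations: n*(n-1)/2 = 62*61/2 = 1891
SWAP gates: floor(n/2) = floor(62/2) = 31
Total = 62 + 1891 + 31
= 1984

1984


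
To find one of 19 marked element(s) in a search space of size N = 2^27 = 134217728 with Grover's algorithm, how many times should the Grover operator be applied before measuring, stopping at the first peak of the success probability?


After j Grover iterations the success probability is P(j) = sin^2((2j+1)*theta), where sin(theta) = sqrt(k/N).
N = 2^27 = 134217728, k = 19
sin(theta) = sqrt(k/N) = 0.0003762459719
theta = arcsin(sqrt(k/N)) = 0.0003762459807 rad
P(j) reaches its first maximum when (2j+1)*theta is as close as possible to pi/2, i.e. j = round(pi/(4*theta) - 1/2).
pi/(4*theta) - 1/2 = 2086.9593
(For comparison, the common estimate pi/4 * sqrt(N/k) = 2087.4593; the exact maximiser is used here.)
Optimal iterations = 2087

2087


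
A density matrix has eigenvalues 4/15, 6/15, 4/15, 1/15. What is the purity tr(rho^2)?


tr(rho^2) = sum of eigenvalues squared
= (4/15)^2 + (6/15)^2 + (4/15)^2 + (1/15)^2
= (16 + 36 + 16 + 1) / 225
= 69/225
= 0.3067

0.3067


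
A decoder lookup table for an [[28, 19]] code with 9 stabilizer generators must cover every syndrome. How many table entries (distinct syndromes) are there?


Each stabilizer generator gives a binary (+1 or -1) measurement outcome.
With 9 independent generators:
Total syndromes = 2^9
= 512

512


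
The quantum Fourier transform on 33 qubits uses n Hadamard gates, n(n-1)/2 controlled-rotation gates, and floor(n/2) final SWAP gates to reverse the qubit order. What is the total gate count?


Hadamard gates: 33
Controlled rotations: n*(n-1)/2 = 33*32/2 = 528
SWAP gates: floor(n/2) = floor(33/2) = 16
Total = 33 + 528 + 16
= 577

577


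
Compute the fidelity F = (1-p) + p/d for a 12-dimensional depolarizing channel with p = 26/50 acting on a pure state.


F = (1-p) + p/d
= (1 - 0.5200) + 0.5200/12
= 0.4800 + 0.0433
= 0.5233

0.5233


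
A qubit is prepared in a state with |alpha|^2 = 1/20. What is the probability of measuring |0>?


|alpha|^2 = 1/20 = 0.0500
|beta|^2 = 1 - 1/20 = 19/20 = 0.9500
P(|0>) = |alpha|^2 = 0.0500

0.0500


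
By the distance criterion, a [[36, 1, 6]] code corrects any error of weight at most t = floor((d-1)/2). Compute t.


Code parameters: [[36, 1, 6]], distance d = 6.
Number of correctable errors = floor((d-1)/2)
= floor((6 - 1)/2)
= floor(5/2)
= 2

2


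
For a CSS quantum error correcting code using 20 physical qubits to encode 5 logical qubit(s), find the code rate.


Code rate R = k/n
= 5/20
= 0.2500

0.2500


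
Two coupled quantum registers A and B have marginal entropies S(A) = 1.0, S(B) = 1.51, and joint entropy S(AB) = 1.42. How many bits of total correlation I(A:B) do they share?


I(A:B) = S(A) + S(B) - S(AB)
= 1.0 + 1.51 - 1.42
= 1.0900

1.0900


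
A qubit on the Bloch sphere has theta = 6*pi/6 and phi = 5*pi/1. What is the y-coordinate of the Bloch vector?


theta = 3.1416, phi = 15.7080
r_y = sin(theta)*sin(phi) = 0.0000 * 0.0000
r_y = 0.0000

0.0000


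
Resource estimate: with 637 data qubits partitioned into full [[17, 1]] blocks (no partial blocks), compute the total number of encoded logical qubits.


Each code block uses 17 physical qubits for 1 logical qubit(s).
Number of complete blocks = floor(637 / 17) = 37
Logical qubits = 37 * 1
= 37

37


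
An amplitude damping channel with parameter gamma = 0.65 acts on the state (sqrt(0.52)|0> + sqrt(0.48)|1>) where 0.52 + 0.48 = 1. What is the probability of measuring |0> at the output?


For amplitude damping with parameter gamma on state sqrt(a)|0> + sqrt(b)|1>:
alpha^2 = 0.52, beta^2 = 0.48
P(|0>) = alpha^2 + gamma * beta^2
= 0.52 + 0.65 * 0.48
= 0.52 + 0.3120
= 0.8320

0.8320


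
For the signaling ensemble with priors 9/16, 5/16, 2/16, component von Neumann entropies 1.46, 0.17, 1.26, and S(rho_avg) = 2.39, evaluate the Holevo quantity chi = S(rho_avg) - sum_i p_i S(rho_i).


chi = S(rho) - sum_i p_i * S(rho_i)
Weighted entropy = 9/16 * 1.46 + 5/16 * 0.17 + 2/16 * 1.26
= 1.0319
chi = 2.39 - 1.0319
= 1.3581

1.3581


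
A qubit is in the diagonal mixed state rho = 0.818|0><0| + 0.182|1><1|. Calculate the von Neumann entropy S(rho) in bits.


S = -p*log2(p) - (1-p)*log2(1-p)
p = 0.8180, 1-p = 0.1820
= -0.8180 * log2(0.8180) - 0.1820 * log2(0.1820)
= -(-0.2371) - (-0.4474)
= 0.6844

0.6844


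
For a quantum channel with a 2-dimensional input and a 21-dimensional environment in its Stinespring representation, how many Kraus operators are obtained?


Tracing out the environment in an orthonormal basis {|i>_E} gives Kraus operators K_i = <i|_E U |0>_E.
Number of Kraus operators = dim(H_env) = d_env
= 21

21


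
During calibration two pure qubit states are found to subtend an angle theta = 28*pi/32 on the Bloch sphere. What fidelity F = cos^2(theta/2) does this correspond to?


For states separated by angle theta on Bloch sphere:
F = cos^2(theta/2)
theta = 28*pi/32 = 2.7489
theta/2 = 1.3744
cos(theta/2) = 0.1951
F = 0.0381

0.0381


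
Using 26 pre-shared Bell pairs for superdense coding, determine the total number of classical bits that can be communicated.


Superdense coding allows 2 classical bits per shared entangled pair.
26 pair(s) -> 2 * 26 = 52 classical bits

52


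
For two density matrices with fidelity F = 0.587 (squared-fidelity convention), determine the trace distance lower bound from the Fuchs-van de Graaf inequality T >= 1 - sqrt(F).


Fuchs-van de Graaf (squared-fidelity convention): 1 - sqrt(F) <= T <= sqrt(1 - F).
Lower bound: T >= 1 - sqrt(F)
sqrt(F) = sqrt(0.587) = 0.7662
T >= 1 - 0.7662
T >= 0.2338

0.2338


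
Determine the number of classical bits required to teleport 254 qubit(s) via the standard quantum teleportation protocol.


Quantum teleportation requires 2 classical bits per qubit teleported.
254 qubit(s) -> 2 * 254 = 508 classical bits

508


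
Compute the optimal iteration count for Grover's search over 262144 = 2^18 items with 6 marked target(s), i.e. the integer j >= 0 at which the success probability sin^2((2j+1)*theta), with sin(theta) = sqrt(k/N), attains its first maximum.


After j Grover iterations the success probability is P(j) = sin^2((2j+1)*theta), where sin(theta) = sqrt(k/N).
N = 2^18 = 262144, k = 6
sin(theta) = sqrt(k/N) = 0.004784159654
theta = arcsin(sqrt(k/N)) = 0.004784177904 rad
P(j) reaches its first maximum when (2j+1)*theta is as close as possible to pi/2, i.e. j = round(pi/(4*theta) - 1/2).
pi/(4*theta) - 1/2 = 163.6658
(For comparison, the common estimate pi/4 * sqrt(N/k) = 164.1664; the exact maximiser is used here.)
Optimal iterations = 164

164


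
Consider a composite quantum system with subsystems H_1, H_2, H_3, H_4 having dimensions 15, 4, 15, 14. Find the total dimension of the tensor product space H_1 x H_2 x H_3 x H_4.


dim(H_1 x H_2 x H_3 x H_4) = 15 * 4 * 15 * 14
= 60 * 15 * 14
= 900 * 14
= 12600

12600
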